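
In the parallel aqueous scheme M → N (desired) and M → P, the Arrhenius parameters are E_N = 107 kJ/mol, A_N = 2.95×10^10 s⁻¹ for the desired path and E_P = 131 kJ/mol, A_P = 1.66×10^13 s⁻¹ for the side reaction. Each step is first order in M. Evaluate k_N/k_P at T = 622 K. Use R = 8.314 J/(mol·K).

Since both paths have the same order in M, the concentration cancels and S_{N/P} = k_N/k_P = (A_N/A_P)·exp[(E_P−E_N)/(RT)].
(E_P−E_N)/(RT) = (131−107)×10³/(8.314×622) = 24000/5171 = 4.641.
k_N/k_P = (2.95×10^10/1.66×10^13)·exp(4.641) = 0.001777 × 103.6 = 0.184.
Since E_N < E_P, lowering the temperature improves selectivity toward N.

0.184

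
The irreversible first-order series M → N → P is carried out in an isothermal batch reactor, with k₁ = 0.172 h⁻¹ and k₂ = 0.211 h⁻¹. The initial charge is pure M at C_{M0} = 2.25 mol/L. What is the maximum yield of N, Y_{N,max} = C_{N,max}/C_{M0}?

For a first-order series the maximum intermediate yield is C_{N,max}/C_{M0} = (k₁/k₂)^[k₂/(k₂−k₁)].
= (0.172/0.211)^(0.211/(0.211−0.172)) = (0.8152)^(5.410) = 0.3310.

0.331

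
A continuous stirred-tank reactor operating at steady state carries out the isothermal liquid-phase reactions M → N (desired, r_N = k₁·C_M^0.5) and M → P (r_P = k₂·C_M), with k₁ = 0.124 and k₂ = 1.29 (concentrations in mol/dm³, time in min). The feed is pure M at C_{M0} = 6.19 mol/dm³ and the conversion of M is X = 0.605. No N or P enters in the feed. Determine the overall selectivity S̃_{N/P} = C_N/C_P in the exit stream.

Exit C_M = C_{M0}(1−X) = 6.19×0.395 = 2.445 mol/dm³.
A CSTR operates uniformly at the exit composition, giving r_N = 0.1939 and r_P = 3.154 (each k·C_M^n at C_M = 2.445).
Overall selectivity = C_N/C_P = r_Nτ/(r_Pτ) = r_N/r_P = 0.0615.

0.0615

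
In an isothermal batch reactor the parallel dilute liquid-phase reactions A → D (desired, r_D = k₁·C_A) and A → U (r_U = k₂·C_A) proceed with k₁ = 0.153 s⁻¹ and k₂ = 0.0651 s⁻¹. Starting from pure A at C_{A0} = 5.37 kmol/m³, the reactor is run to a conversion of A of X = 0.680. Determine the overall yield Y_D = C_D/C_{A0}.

0.477

C_A = C_{A0}(1−X) = 1.718 kmol/m³.
Both paths are first order in A, so the instantaneous fraction to D is constant: dC_D/d(−C_A) = k₁/(k₁+k₂) = 0.7015.
C_D = 0.7015·(C_{A0}−C_A) = 0.7015×3.652 = 2.56 kmol/m³.
Y_D = C_D/C_{A0} = 2.562/5.37 = 0.477.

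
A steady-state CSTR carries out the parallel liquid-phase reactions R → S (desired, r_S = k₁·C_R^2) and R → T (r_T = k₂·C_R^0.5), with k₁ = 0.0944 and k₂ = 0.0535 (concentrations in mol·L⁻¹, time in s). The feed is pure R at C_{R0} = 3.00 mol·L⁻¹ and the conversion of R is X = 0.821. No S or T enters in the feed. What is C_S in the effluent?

1.01 mol·L⁻¹

Exit C_R = C_{R0}(1−X) = 3.00×0.179 = 0.5370 mol·L⁻¹.
A CSTR operates uniformly at the exit composition, giving r_S = 0.02722 and r_T = 0.03920 (each k·C_R^n at C_R = 0.5370).
Fraction of consumed R going to S: r_S/(r_S+r_T) = 0.4098.
C_S = 0.4098·C_{R0}·X = 0.4098×3.00×0.821 = 1.01 mol·L⁻¹.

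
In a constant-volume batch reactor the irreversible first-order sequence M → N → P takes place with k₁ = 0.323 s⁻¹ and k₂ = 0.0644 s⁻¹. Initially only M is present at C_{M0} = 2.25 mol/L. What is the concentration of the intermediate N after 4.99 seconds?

Solving the coupled first-order balances gives C_N(t) = [k₁/(k₂−k₁)]·C_{M0}·(e^(−k₁t) − e^(−k₂t)).
e^(−k₁t) = e^(−0.323×4.99) = e^(−1.612) = 0.1995; e^(−k₂t) = e^(−0.3214) = 0.7252.
C_N = 0.323×2.25/(0.0644−0.323) × (0.1995−0.7252) = (-2.810)×(-0.5256) = 1.477 mol/L.

1.48 mol/L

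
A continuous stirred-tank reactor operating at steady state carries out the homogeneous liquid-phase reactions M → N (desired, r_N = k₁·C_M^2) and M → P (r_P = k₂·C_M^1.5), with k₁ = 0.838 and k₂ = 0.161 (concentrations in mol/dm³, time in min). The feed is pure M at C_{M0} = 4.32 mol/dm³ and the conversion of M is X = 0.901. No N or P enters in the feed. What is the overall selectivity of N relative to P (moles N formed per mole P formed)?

3.40

Exit C_M = C_{M0}(1−X) = 4.32×0.0990 = 0.4277 mol/dm³.
In a CSTR the entire volume is at exit conditions, so r_N = 0.838×0.4277^2 = 0.1533 and r_P = 0.161×0.4277^1.5 = 0.04503.
Overall selectivity = C_N/C_P = r_Nτ/(r_Pτ) = r_N/r_P = 3.40.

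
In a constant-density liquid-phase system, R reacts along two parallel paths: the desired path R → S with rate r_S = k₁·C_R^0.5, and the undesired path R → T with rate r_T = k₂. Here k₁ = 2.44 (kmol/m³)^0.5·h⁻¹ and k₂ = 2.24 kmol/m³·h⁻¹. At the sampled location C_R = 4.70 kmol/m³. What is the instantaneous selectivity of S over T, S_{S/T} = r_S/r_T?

S_{S/T} = r_S/r_T = (k₁·C_R^0.5)/(k₂) = (k₁/k₂)·C_R^0.5.
= (2.44×4.700^0.5) / (2.24) = 5.290/2.240 = 2.36.

2.36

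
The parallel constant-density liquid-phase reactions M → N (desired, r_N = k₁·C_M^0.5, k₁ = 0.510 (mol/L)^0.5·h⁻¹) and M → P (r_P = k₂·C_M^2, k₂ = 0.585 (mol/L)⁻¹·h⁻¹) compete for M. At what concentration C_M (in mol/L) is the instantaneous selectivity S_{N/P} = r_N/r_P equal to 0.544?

1.37 mol/L

S_{N/P} = (k₁/k₂)·C_M^-1.5 ⇒ C_M = (S·k₂/k₁)^(1/(-1.5)).
= (0.544×0.585/0.510)^(-0.6667) = (0.6240)^(-0.6667) = 1.37 mol/L.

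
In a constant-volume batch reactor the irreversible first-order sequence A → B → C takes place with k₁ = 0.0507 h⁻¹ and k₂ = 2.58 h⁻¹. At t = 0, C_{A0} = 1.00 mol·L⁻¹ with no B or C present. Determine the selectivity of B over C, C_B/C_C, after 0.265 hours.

The intermediate concentration in a first-order A→B→C sequence is C_B = k₁C_{A0}(e^(−k₁t) − e^(−k₂t))/(k₂−k₁).
e^(−k₁t) = e^(−0.0507×0.265) = e^(−0.01344) = 0.9867; e^(−k₂t) = e^(−0.6837) = 0.5047.
C_B = 0.0507×1.00/(2.58−0.0507) × (0.9867−0.5047) = 0.02005×0.4819 = 0.009660 mol·L⁻¹.
C_A = C_{A0}e^(−k₁t) = 0.9867 mol·L⁻¹, so C_C = C_{A0}−C_A−C_B = 0.003686 mol·L⁻¹; C_B/C_C = 2.62.

2.62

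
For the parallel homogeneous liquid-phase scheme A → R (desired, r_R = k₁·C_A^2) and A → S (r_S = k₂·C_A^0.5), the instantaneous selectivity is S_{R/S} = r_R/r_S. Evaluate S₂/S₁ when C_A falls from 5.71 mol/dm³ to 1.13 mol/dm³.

S_{R/S} = (k₁/k₂)·C_A^1.5, so S₂/S₁ = (C_{A,2}/C_{A,1})^1.5.
= (1.13/5.71)^1.5 = (0.1979)^1.5 = 0.0880.
Selectivity toward R falls as C_A falls — high-concentration operation is favoured.

0.0880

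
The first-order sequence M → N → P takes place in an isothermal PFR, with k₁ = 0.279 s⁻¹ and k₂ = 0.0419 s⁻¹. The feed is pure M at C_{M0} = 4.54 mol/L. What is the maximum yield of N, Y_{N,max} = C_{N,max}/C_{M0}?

0.715

For a first-order series the maximum intermediate yield is C_{N,max}/C_{M0} = (k₁/k₂)^[k₂/(k₂−k₁)].
= (0.279/0.0419)^(0.0419/(0.0419−0.279)) = (6.659)^(-0.1767) = 0.7153.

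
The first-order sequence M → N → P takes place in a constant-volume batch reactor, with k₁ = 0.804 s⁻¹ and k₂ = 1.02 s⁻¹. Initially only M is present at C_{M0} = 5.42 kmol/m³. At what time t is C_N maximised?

1.10 s

For first-order series the maximum of C_N occurs at t_opt = ln(k₂/k₁)/(k₂−k₁).
= ln(1.02/0.804)/(1.02−0.804) = ln(1.269)/0.2160 = 0.2380/0.2160 = 1.10 s.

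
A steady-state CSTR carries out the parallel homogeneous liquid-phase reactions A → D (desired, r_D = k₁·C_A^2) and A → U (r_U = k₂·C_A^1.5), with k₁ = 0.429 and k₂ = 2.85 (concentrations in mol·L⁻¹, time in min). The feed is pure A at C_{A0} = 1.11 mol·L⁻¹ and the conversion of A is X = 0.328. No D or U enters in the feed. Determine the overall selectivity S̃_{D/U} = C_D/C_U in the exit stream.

0.130

Exit C_A = C_{A0}(1−X) = 1.11×0.672 = 0.7459 mol·L⁻¹.
In a CSTR the entire volume is at exit conditions, so r_D = 0.429×0.7459^2 = 0.2387 and r_U = 2.85×0.7459^1.5 = 1.836.
Overall selectivity = C_D/C_U = r_Dτ/(r_Uτ) = r_D/r_U = 0.130.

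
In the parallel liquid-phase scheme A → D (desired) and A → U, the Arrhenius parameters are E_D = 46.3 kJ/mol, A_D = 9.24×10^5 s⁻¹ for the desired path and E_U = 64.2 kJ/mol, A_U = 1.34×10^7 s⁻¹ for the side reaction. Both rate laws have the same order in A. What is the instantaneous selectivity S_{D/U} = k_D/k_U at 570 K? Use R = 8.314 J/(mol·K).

k_D/k_U = (A_D/A_U)·exp[−(E_D−E_U)/(RT)] = (A_D/A_U)·exp[(E_U−E_D)/(RT)].
(E_U−E_D)/(RT) = (64.2−46.3)×10³/(8.314×570) = 17900/4739 = 3.777.
k_D/k_U = (9.24×10^5/1.34×10^7)·exp(3.777) = 0.06896 × 43.69 = 3.01.
Since E_D < E_U, lowering the temperature improves selectivity toward D.

3.01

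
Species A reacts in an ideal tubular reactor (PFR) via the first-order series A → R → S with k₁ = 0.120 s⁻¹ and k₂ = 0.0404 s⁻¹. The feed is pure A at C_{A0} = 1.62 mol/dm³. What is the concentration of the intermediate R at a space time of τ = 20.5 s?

The intermediate concentration in a first-order A→B→C sequence is C_R = k₁C_{A0}(e^(−k₁τ) − e^(−k₂τ))/(k₂−k₁).
e^(−k₁τ) = e^(−0.120×20.5) = e^(−2.460) = 0.08543; e^(−k₂τ) = e^(−0.8282) = 0.4368.
C_R = 0.120×1.62/(0.0404−0.120) × (0.08543−0.4368) = (-2.442)×(-0.3514) = 0.8582 mol/dm³.

0.858 mol/dm³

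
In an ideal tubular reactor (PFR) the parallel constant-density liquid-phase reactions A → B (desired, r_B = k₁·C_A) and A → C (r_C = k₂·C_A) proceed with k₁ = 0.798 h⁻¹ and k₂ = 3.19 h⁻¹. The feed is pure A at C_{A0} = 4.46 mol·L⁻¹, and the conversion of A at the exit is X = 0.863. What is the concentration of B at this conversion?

C_A = C_{A0}(1−X) = 0.6110 mol·L⁻¹.
Both paths are first order in A, so the instantaneous fraction to B is constant: dC_B/d(−C_A) = k₁/(k₁+k₂) = 0.2001.
C_B = 0.2001·(C_{A0}−C_A) = 0.2001×3.849 = 0.770 mol·L⁻¹.

0.770 mol·L⁻¹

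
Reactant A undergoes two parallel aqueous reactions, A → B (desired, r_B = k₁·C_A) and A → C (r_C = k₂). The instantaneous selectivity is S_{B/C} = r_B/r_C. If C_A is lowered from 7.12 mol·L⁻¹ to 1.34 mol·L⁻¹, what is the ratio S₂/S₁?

0.188

S_{B/C} = (k₁/k₂)·C_A, so S₂/S₁ = (C_{A,2}/C_{A,1}).
= 1.34/7.12 = 0.188.
Selectivity toward B falls as C_A falls — high-concentration operation is favoured.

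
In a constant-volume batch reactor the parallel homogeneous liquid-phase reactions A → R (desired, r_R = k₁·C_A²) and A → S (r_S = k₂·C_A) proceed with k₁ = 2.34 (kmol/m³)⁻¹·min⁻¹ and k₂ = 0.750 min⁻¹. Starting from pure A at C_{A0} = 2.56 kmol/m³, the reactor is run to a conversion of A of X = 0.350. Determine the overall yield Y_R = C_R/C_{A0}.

C_A = C_{A0}(1−X) = 1.664 kmol/m³.
Along a PFR/batch, dC_S/dC_A = −r_S/(r_R+r_S) = −k₂/(k₂+k₁·C_A).
Integrating from C_{A0} to C_A: C_S = (0.750/2.34)·ln[(0.750+2.34·2.56)/(0.750+2.34·1.66)] = 0.3205·ln(6.740/4.644) = 0.1194 kmol/m³.
Then C_R = (C_{A0}−C_A) − C_S = 0.8960 − 0.1194 = 0.7766 kmol/m³.
Y_R = C_R/C_{A0} = 0.7766/2.56 = 0.303.

0.303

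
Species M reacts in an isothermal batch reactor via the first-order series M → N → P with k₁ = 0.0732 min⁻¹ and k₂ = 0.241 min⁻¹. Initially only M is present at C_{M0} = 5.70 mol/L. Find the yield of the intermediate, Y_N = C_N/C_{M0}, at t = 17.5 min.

For first-order series with pure M initially, C_N(t) = k₁C_{M0}/(k₂−k₁)·(e^(−k₁t) − e^(−k₂t)).
e^(−k₁t) = e^(−0.0732×17.5) = e^(−1.281) = 0.2778; e^(−k₂t) = e^(−4.218) = 0.01474.
C_N = 0.0732×5.70/(0.241−0.0732) × (0.2778−0.01474) = 2.487×0.2630 = 0.6540 mol/L.
Y_N = C_N/C_{M0} = 0.6540/5.70 = 0.115.

0.115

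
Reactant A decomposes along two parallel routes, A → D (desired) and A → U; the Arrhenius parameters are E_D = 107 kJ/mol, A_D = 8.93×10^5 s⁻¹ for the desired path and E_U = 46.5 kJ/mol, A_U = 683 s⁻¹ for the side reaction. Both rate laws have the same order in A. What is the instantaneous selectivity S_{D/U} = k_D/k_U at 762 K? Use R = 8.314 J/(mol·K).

0.0931

Since both paths have the same order in A, the concentration cancels and S_{D/U} = k_D/k_U = (A_D/A_U)·exp[(E_U−E_D)/(RT)].
(E_U−E_D)/(RT) = (46.5−107)×10³/(8.314×762) = -60500/6335 = -9.550.
k_D/k_U = (8.93×10^5/683)·exp(-9.550) = 1307 × 7.122×10^-5 = 0.0931.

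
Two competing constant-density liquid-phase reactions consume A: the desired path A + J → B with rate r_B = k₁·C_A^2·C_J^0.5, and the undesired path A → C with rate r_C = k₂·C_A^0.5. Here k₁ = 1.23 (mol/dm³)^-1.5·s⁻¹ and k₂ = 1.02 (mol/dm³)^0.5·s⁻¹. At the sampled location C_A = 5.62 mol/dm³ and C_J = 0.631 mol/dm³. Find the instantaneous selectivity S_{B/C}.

S_{B/C} = r_B/r_C = (k₁·C_A^2·C_J^0.5)/(k₂·C_A^0.5) = (k₁/k₂)·C_A^1.5·C_J^0.5.
= (1.23×5.620^2×0.6310^0.5) / (1.02×5.620^0.5) = 30.86/2.418 = 12.8.
Since the desired path is higher order in A, keeping C_A high (PFR or concentrated feed) favours B.

12.8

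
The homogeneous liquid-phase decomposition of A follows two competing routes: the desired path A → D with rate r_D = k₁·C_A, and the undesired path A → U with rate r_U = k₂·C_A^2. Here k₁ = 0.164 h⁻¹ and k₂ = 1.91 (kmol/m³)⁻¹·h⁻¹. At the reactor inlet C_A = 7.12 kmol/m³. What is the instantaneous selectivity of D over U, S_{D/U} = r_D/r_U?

S_{D/U} = r_D/r_U = (k₁·C_A)/(k₂·C_A^2) = (k₁/k₂)·C_A⁻¹.
= (0.164×7.120) / (1.91×7.120^2) = 1.168/96.83 = 0.0121.
The undesired path is higher order in A, so low C_A (CSTR or dilute feed) favours D.

0.0121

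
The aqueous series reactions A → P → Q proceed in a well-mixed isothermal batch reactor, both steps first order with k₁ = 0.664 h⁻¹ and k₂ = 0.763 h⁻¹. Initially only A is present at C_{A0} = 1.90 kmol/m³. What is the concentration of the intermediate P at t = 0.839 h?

Solving the coupled first-order balances gives C_P(t) = [k₁/(k₂−k₁)]·C_{A0}·(e^(−k₁t) − e^(−k₂t)).
e^(−k₁t) = e^(−0.664×0.839) = e^(−0.5571) = 0.5729; e^(−k₂t) = e^(−0.6402) = 0.5272.
C_P = 0.664×1.90/(0.763−0.664) × (0.5729−0.5272) = 12.74×0.04566 = 0.5819 kmol/m³.

0.582 kmol/m³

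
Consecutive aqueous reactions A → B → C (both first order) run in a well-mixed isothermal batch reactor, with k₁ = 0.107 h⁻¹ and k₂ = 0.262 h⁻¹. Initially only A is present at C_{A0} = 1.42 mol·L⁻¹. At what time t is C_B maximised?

5.78 h

The intermediate peaks when r₁ = r₂, i.e. k₁e^(−k₁t) = k₂e^(−k₂t), giving t_opt = ln(k₂/k₁)/(k₂−k₁).
= ln(0.262/0.107)/(0.262−0.107) = ln(2.449)/0.1550 = 0.8955/0.1550 = 5.78 h.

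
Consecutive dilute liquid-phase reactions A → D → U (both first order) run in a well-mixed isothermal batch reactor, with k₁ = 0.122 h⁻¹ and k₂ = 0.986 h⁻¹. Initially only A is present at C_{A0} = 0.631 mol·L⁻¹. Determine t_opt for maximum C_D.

Setting dC_D/dt = 0 gives t_opt = ln(k₂/k₁)/(k₂−k₁).
= ln(0.986/0.122)/(0.986−0.122) = ln(8.082)/0.8640 = 2.090/0.8640 = 2.42 h.

2.42 h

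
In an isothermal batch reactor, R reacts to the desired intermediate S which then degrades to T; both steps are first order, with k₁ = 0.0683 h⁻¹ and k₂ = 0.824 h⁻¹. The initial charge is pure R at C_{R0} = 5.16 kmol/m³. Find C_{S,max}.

Evaluating C_S at t_opt = ln(k₂/k₁)/(k₂−k₁) gives C_{S,max}/C_{R0} = (k₁/k₂)^[k₂/(k₂−k₁)].
= (0.0683/0.824)^(0.824/(0.824−0.0683)) = (0.08289)^(1.090) = 0.06618.
C_{S,max} = 0.06618×5.16 = 0.342 kmol/m³.

0.342 kmol/m³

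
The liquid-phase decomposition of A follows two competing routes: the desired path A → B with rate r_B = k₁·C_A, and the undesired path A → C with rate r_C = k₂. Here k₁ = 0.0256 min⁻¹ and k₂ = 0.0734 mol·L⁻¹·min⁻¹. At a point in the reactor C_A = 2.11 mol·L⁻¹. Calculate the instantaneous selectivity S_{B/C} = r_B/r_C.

S_{B/C} = r_B/r_C = (k₁·C_A)/(k₂) = (k₁/k₂)·C_A.
= (0.0256×2.110) / (0.0734) = 0.05402/0.07340 = 0.736.

0.736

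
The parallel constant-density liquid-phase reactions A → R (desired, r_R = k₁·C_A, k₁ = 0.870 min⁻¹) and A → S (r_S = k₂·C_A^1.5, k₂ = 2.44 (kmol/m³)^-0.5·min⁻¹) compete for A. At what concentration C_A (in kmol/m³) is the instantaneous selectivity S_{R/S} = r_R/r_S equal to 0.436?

0.669 kmol/m³

S_{R/S} = (k₁/k₂)·C_A^-0.5 ⇒ C_A = (S·k₂/k₁)^(-2).
= (0.436×2.44/0.870)^(-2) = (1.223)^(-2) = 0.669 kmol/m³.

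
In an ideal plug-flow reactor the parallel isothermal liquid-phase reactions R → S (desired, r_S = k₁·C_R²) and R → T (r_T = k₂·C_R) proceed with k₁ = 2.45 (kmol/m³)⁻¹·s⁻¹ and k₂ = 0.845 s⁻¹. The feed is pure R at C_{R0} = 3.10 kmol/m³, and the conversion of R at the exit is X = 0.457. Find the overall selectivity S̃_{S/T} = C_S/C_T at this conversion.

C_R = C_{R0}(1−X) = 1.683 kmol/m³.
Along a PFR/batch, dC_T/dC_R = −r_T/(r_S+r_T) = −k₂/(k₂+k₁·C_R).
Integrating from C_{R0} to C_R: C_T = (0.845/2.45)·ln[(0.845+2.45·3.10)/(0.845+2.45·1.68)] = 0.3449·ln(8.440/4.969) = 0.1827 kmol/m³.
Then C_S = (C_{R0}−C_R) − C_T = 1.417 − 0.1827 = 1.234 kmol/m³.
S̃_{S/T} = C_S/C_T = 1.234/0.1827 = 6.75.

6.75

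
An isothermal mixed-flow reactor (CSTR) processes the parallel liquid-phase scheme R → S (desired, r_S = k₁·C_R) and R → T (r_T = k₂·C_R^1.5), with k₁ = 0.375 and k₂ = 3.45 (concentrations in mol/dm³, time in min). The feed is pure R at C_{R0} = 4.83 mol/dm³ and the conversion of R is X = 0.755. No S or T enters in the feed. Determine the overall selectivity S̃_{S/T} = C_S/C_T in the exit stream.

0.0999

Exit C_R = C_{R0}(1−X) = 4.83×0.245 = 1.183 mol/dm³.
In a CSTR the entire volume is at exit conditions, so r_S = 0.375×1.183 = 0.4438 and r_T = 3.45×1.183^1.5 = 4.441.
Overall selectivity = C_S/C_T = r_Sτ/(r_Tτ) = r_S/r_T = 0.0999.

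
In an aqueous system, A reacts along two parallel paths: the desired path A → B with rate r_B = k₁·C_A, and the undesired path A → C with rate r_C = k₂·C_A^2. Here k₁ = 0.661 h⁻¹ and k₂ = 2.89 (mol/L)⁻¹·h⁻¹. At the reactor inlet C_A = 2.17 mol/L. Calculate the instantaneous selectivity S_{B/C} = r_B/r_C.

S_{B/C} = r_B/r_C = (k₁·C_A)/(k₂·C_A^2) = (k₁/k₂)·C_A⁻¹.
= (0.661×2.170) / (2.89×2.170^2) = 1.434/13.61 = 0.105.
The undesired path is higher order in A, so low C_A (CSTR or dilute feed) favours B.

0.105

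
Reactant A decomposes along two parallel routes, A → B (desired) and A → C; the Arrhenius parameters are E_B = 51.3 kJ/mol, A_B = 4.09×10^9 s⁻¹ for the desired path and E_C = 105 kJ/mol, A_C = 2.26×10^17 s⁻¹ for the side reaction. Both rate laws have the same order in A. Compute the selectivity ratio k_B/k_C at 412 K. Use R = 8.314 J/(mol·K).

0.116

k_B/k_C = (A_B/A_C)·exp[−(E_B−E_C)/(RT)] = (A_B/A_C)·exp[(E_C−E_B)/(RT)].
(E_C−E_B)/(RT) = (105−51.3)×10³/(8.314×412) = 53700/3425 = 15.68.
k_B/k_C = (4.09×10^9/2.26×10^17)·exp(15.68) = 1.810×10^-8 × 6.434×10^6 = 0.116.
Since E_B < E_C, lowering the temperature improves selectivity toward B.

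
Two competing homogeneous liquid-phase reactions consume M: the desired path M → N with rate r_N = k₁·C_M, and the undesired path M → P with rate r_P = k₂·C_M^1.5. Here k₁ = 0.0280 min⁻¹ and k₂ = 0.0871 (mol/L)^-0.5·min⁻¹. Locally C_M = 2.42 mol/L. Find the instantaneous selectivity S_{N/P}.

S_{N/P} = r_N/r_P = (k₁·C_M)/(k₂·C_M^1.5) = (k₁/k₂)·C_M^-0.5.
= (0.0280×2.420) / (0.0871×2.420^1.5) = 0.06776/0.3279 = 0.207.
The undesired path is higher order in M, so low C_M (CSTR or dilute feed) favours N.

0.207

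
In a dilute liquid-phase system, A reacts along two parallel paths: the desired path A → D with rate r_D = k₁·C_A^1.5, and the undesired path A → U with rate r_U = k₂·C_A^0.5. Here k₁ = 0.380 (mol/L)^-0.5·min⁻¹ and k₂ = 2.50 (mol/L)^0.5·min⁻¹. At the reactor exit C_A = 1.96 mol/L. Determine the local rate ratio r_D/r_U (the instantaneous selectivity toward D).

S_{D/U} = r_D/r_U = (k₁·C_A^1.5)/(k₂·C_A^0.5) = (k₁/k₂)·C_A.
= (0.380×1.960^1.5) / (2.50×1.960^0.5) = 1.043/3.500 = 0.298.

0.298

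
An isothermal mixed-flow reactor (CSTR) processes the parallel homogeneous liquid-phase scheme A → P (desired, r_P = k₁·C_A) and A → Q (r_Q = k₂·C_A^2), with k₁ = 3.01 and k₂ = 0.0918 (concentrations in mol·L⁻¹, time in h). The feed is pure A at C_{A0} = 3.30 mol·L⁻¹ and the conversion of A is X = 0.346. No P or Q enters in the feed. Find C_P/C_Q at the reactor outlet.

Exit C_A = C_{A0}(1−X) = 3.30×0.654 = 2.158 mol·L⁻¹.
In a CSTR the entire volume is at exit conditions, so r_P = 3.01×2.158 = 6.496 and r_Q = 0.0918×2.158^2 = 0.4276.
Overall selectivity = C_P/C_Q = r_Pτ/(r_Qτ) = r_P/r_Q = 15.2.

15.2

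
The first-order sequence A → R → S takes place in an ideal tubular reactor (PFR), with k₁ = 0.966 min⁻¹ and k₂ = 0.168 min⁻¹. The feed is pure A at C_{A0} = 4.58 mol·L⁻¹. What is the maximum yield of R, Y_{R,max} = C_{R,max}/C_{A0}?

0.692

Evaluating C_R at τ_opt = ln(k₂/k₁)/(k₂−k₁) gives C_{R,max}/C_{A0} = (k₁/k₂)^[k₂/(k₂−k₁)].
= (0.966/0.168)^(0.168/(0.168−0.966)) = (5.750)^(-0.2105) = 0.6919.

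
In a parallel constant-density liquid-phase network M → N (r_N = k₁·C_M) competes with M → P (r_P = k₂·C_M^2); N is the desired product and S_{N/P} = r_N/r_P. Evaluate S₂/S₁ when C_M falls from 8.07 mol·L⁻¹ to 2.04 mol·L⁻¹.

3.96

S_{N/P} = (k₁/k₂)·C_M⁻¹, so S₂/S₁ = (C_{M,2}/C_{M,1})⁻¹.
= 8.07/2.04 = 3.96.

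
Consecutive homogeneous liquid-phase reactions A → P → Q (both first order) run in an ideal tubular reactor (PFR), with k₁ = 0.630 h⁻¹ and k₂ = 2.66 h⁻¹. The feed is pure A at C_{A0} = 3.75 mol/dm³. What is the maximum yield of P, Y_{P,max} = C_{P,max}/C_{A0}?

At the optimum, C_{P,max}/C_{A0} = (k₁/k₂)^[k₂/(k₂−k₁)].
= (0.630/2.66)^(2.66/(2.66−0.630)) = (0.2368)^(1.310) = 0.1515.

0.151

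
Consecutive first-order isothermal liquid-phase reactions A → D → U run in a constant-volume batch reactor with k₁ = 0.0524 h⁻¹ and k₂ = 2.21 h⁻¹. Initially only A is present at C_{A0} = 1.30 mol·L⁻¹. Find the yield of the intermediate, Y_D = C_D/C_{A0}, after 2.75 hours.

Solving the coupled first-order balances gives C_D(t) = [k₁/(k₂−k₁)]·C_{A0}·(e^(−k₁t) − e^(−k₂t)).
e^(−k₁t) = e^(−0.0524×2.75) = e^(−0.1441) = 0.8658; e^(−k₂t) = e^(−6.077) = 0.002294.
C_D = 0.0524×1.30/(2.21−0.0524) × (0.8658−0.002294) = 0.03157×0.8635 = 0.02726 mol·L⁻¹.
Y_D = C_D/C_{A0} = 0.02726/1.30 = 0.0210.

0.0210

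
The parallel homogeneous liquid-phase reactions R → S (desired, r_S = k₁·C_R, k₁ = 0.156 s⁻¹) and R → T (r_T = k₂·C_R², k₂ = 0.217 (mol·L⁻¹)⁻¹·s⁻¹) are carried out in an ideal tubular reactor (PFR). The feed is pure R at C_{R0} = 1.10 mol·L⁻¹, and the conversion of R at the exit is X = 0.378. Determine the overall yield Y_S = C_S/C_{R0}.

C_R = C_{R0}(1−X) = 0.6842 mol·L⁻¹.
Along a PFR/batch, dC_S/dC_R = −r_S/(r_S+r_T) = −k₁/(k₁+k₂·C_R).
Integrating from C_{R0} to C_R: C_S = (0.156/0.217)·ln[(0.156+0.217·1.10)/(0.156+0.217·0.684)] = 0.7189·ln(0.3947/0.3045) = 0.1866 mol·L⁻¹.
Y_S = C_S/C_{R0} = 0.1866/1.10 = 0.170.

0.170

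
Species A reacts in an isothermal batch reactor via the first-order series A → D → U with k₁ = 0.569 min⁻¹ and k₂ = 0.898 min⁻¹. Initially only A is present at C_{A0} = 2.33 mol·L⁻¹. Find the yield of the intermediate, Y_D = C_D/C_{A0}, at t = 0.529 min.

0.204

Solving the coupled first-order balances gives C_D(t) = [k₁/(k₂−k₁)]·C_{A0}·(e^(−k₁t) − e^(−k₂t)).
e^(−k₁t) = e^(−0.569×0.529) = e^(−0.3010) = 0.7401; e^(−k₂t) = e^(−0.4750) = 0.6219.
C_D = 0.569×2.33/(0.898−0.569) × (0.7401−0.6219) = 4.030×0.1182 = 0.4764 mol·L⁻¹.
Y_D = C_D/C_{A0} = 0.4764/2.33 = 0.204.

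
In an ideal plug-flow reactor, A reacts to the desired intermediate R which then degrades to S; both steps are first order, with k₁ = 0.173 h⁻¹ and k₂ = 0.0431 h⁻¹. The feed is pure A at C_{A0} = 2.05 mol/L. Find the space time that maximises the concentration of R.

10.7 h

For first-order series the maximum of C_R occurs at τ_opt = ln(k₂/k₁)/(k₂−k₁).
= ln(0.0431/0.173)/(0.0431−0.173) = ln(0.2491)/-0.1299 = -1.390/-0.1299 = 10.7 h.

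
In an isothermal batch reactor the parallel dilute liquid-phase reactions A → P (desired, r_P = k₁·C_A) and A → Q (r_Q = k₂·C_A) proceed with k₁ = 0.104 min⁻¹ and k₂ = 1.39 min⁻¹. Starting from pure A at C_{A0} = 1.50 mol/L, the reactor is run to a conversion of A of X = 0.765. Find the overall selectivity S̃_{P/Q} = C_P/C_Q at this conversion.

C_A = C_{A0}(1−X) = 0.3525 mol/L.
Both paths are first order in A, so the instantaneous fraction to P is constant: dC_P/d(−C_A) = k₁/(k₁+k₂) = 0.06961.
C_P = 0.06961·(C_{A0}−C_A) = 0.06961×1.147 = 0.0799 mol/L.
C_Q = (C_{A0}−C_A)−C_P = 1.068 mol/L; S̃_{P/Q} = 0.07988/1.068 = 0.0748.

0.0748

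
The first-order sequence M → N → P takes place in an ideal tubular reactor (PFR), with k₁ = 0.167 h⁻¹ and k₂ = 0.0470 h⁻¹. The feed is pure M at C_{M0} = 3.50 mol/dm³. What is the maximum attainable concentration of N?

2.13 mol/dm³

Evaluating C_N at τ_opt = ln(k₂/k₁)/(k₂−k₁) gives C_{N,max}/C_{M0} = (k₁/k₂)^[k₂/(k₂−k₁)].
= (0.167/0.0470)^(0.0470/(0.0470−0.167)) = (3.553)^(-0.3917) = 0.6086.
C_{N,max} = 0.6086×3.50 = 2.13 mol/dm³.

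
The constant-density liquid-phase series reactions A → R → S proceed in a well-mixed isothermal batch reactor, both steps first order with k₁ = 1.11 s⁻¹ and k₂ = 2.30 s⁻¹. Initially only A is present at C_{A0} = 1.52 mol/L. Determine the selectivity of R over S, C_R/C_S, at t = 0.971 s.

Solving the coupled first-order balances gives C_R(t) = [k₁/(k₂−k₁)]·C_{A0}·(e^(−k₁t) − e^(−k₂t)).
e^(−k₁t) = e^(−1.11×0.971) = e^(−1.078) = 0.3403; e^(−k₂t) = e^(−2.233) = 0.1072.
C_R = 1.11×1.52/(2.30−1.11) × (0.3403−0.1072) = 1.418×0.2332 = 0.3306 mol/L.
C_A = C_{A0}e^(−k₁t) = 0.5173 mol/L, so C_S = C_{A0}−C_A−C_R = 0.6721 mol/L; C_R/C_S = 0.492.

0.492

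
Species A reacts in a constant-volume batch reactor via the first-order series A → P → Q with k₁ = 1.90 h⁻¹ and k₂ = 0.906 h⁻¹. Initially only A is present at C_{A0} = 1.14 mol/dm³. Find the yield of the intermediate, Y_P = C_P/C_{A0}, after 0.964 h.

Solving the coupled first-order balances gives C_P(t) = [k₁/(k₂−k₁)]·C_{A0}·(e^(−k₁t) − e^(−k₂t)).
e^(−k₁t) = e^(−1.90×0.964) = e^(−1.832) = 0.1602; e^(−k₂t) = e^(−0.8734) = 0.4175.
C_P = 1.90×1.14/(0.906−1.90) × (0.1602−0.4175) = (-2.179)×(-0.2574) = 0.5608 mol/dm³.
Y_P = C_P/C_{A0} = 0.5608/1.14 = 0.492.

0.492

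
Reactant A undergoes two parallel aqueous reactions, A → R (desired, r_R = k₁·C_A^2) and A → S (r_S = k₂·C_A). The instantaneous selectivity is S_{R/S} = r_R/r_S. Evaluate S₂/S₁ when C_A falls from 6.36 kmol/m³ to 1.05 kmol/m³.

S_{R/S} = (k₁/k₂)·C_A, so S₂/S₁ = (C_{A,2}/C_{A,1}).
= 1.05/6.36 = 0.165.
Selectivity toward R falls as C_A falls — high-concentration operation is favoured.

0.165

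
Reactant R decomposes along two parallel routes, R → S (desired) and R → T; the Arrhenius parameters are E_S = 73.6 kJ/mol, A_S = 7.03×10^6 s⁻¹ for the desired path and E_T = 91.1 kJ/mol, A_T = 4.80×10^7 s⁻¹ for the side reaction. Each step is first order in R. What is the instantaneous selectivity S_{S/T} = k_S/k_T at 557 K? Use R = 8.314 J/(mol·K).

Since both paths have the same order in R, the concentration cancels and S_{S/T} = k_S/k_T = (A_S/A_T)·exp[(E_T−E_S)/(RT)].
(E_T−E_S)/(RT) = (91.1−73.6)×10³/(8.314×557) = 17500/4631 = 3.779.
k_S/k_T = (7.03×10^6/4.80×10^7)·exp(3.779) = 0.1465 × 43.77 = 6.41.

6.41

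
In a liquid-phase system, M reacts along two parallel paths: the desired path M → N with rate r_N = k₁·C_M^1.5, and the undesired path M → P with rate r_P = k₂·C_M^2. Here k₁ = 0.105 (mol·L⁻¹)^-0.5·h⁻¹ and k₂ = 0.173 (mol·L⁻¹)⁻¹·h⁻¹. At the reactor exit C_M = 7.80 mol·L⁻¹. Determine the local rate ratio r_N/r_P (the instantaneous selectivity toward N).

0.217

S_{N/P} = r_N/r_P = (k₁·C_M^1.5)/(k₂·C_M^2) = (k₁/k₂)·C_M^-0.5.
= (0.105×7.800^1.5) / (0.173×7.800^2) = 2.287/10.53 = 0.217.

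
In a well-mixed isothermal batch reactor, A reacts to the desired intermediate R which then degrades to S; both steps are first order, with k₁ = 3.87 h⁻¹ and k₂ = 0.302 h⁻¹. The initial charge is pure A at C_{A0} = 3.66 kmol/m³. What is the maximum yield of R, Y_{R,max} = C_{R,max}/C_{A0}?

Evaluating C_R at t_opt = ln(k₂/k₁)/(k₂−k₁) gives C_{R,max}/C_{A0} = (k₁/k₂)^[k₂/(k₂−k₁)].
= (3.87/0.302)^(0.302/(0.302−3.87)) = (12.81)^(-0.08464) = 0.8058.

0.806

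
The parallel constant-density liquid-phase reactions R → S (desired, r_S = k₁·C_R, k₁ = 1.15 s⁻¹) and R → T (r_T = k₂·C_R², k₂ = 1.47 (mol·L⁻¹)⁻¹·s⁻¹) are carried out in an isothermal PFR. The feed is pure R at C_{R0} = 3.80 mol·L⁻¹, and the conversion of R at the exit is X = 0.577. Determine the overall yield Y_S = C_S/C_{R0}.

0.134

C_R = C_{R0}(1−X) = 1.607 mol·L⁻¹.
Along a PFR/batch, dC_S/dC_R = −r_S/(r_S+r_T) = −k₁/(k₁+k₂·C_R).
Integrating from C_{R0} to C_R: C_S = (1.15/1.47)·ln[(1.15+1.47·3.80)/(1.15+1.47·1.61)] = 0.7823·ln(6.736/3.513) = 0.5093 mol·L⁻¹.
Y_S = C_S/C_{R0} = 0.5093/3.80 = 0.134.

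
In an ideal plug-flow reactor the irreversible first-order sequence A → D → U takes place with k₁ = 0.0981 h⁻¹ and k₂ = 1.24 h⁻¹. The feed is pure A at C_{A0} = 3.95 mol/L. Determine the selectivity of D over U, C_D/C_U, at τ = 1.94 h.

The intermediate concentration in a first-order A→B→C sequence is C_D = k₁C_{A0}(e^(−k₁τ) − e^(−k₂τ))/(k₂−k₁).
e^(−k₁τ) = e^(−0.0981×1.94) = e^(−0.1903) = 0.8267; e^(−k₂τ) = e^(−2.406) = 0.09021.
C_D = 0.0981×3.95/(1.24−0.0981) × (0.8267−0.09021) = 0.3393×0.7365 = 0.2499 mol/L.
C_A = C_{A0}e^(−k₁τ) = 3.265 mol/L, so C_U = C_{A0}−C_A−C_D = 0.4346 mol/L; C_D/C_U = 0.575.

0.575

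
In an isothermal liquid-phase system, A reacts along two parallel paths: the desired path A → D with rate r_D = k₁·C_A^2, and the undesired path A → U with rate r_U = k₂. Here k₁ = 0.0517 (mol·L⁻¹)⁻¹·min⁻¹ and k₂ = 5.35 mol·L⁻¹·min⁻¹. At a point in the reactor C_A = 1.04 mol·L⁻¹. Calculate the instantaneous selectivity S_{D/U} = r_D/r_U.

0.0105

S_{D/U} = r_D/r_U = (k₁·C_A^2)/(k₂) = (k₁/k₂)·C_A^2.
= (0.0517×1.040^2) / (5.35) = 0.05592/5.350 = 0.0105.
Since the desired path is higher order in A, keeping C_A high (PFR or concentrated feed) favours D.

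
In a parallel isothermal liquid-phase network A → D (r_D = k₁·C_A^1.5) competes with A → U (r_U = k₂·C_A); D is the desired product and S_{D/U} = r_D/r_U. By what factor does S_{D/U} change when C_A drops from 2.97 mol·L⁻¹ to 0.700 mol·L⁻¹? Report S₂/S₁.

0.485

S_{D/U} = (k₁/k₂)·C_A^0.5, so S₂/S₁ = (C_{A,2}/C_{A,1})^0.5.
= (0.700/2.97)^0.5 = (0.2357)^0.5 = 0.485.
Selectivity toward D falls as C_A falls — high-concentration operation is favoured.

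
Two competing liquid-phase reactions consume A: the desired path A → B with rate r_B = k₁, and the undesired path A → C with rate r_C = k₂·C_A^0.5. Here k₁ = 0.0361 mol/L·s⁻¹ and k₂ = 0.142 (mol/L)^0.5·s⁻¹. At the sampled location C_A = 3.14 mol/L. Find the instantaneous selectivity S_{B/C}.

0.143

S_{B/C} = r_B/r_C = (k₁)/(k₂·C_A^0.5) = (k₁/k₂)·C_A^-0.5.
= (0.0361) / (0.142×3.140^0.5) = 0.03610/0.2516 = 0.143.
The undesired path is higher order in A, so low C_A (CSTR or dilute feed) favours B.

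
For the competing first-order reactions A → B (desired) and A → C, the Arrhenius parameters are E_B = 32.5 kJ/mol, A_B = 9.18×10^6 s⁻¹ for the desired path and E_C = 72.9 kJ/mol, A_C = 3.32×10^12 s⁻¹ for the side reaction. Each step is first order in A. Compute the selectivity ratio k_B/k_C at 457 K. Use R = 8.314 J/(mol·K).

0.115

With equal orders, S_{B/C} = k_B/k_C = (A_B/A_C)·exp[(E_C−E_B)/(RT)].
(E_C−E_B)/(RT) = (72.9−32.5)×10³/(8.314×457) = 40400/3799 = 10.63.
k_B/k_C = (9.18×10^6/3.32×10^12)·exp(10.63) = 2.765×10^-6 × 41481 = 0.115.
Since E_B < E_C, lowering the temperature improves selectivity toward B.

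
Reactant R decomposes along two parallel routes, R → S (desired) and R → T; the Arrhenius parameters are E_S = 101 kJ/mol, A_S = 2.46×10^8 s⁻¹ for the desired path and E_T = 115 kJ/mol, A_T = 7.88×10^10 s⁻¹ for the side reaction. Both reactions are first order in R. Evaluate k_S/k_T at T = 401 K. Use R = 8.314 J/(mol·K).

0.208

Since both paths have the same order in R, the concentration cancels and S_{S/T} = k_S/k_T = (A_S/A_T)·exp[(E_T−E_S)/(RT)].
(E_T−E_S)/(RT) = (115−101)×10³/(8.314×401) = 14000/3334 = 4.199.
k_S/k_T = (2.46×10^8/7.88×10^10)·exp(4.199) = 0.003122 × 66.64 = 0.208.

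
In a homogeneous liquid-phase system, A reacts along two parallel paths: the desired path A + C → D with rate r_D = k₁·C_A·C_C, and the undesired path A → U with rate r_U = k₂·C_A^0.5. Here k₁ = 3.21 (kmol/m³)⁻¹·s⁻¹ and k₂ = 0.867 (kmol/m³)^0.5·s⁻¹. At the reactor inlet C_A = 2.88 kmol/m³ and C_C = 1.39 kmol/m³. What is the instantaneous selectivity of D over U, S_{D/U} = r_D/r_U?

S_{D/U} = r_D/r_U = (k₁·C_A·C_C)/(k₂·C_A^0.5) = (k₁/k₂)·C_A^0.5·C_C.
= (3.21×2.880×1.390) / (0.867×2.880^0.5) = 12.85/1.471 = 8.73.

8.73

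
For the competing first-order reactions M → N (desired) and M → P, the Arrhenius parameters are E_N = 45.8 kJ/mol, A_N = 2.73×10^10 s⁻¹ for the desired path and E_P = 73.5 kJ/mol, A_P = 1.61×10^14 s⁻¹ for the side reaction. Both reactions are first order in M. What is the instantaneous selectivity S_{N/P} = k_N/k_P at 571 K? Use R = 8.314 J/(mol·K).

With equal orders, S_{N/P} = k_N/k_P = (A_N/A_P)·exp[(E_P−E_N)/(RT)].
(E_P−E_N)/(RT) = (73.5−45.8)×10³/(8.314×571) = 27700/4747 = 5.835.
k_N/k_P = (2.73×10^10/1.61×10^14)·exp(5.835) = 1.696×10^-4 × 342.0 = 0.0580.
Since E_N < E_P, lowering the temperature improves selectivity toward N.

0.0580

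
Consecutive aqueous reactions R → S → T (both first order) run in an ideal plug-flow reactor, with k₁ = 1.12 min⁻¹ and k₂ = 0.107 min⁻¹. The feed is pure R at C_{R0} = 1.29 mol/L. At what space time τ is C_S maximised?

The intermediate peaks when r₁ = r₂, i.e. k₁e^(−k₁τ) = k₂e^(−k₂τ), giving τ_opt = ln(k₂/k₁)/(k₂−k₁).
= ln(0.107/1.12)/(0.107−1.12) = ln(0.09554)/-1.013 = -2.348/-1.013 = 2.32 min.

2.32 min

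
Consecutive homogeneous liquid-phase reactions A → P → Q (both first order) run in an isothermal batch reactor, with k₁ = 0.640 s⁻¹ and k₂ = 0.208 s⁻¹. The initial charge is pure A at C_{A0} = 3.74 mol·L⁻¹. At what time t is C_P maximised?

For first-order series the maximum of C_P occurs at t_opt = ln(k₂/k₁)/(k₂−k₁).
= ln(0.208/0.640)/(0.208−0.640) = ln(0.3250)/-0.4320 = -1.124/-0.4320 = 2.60 s.

2.60 s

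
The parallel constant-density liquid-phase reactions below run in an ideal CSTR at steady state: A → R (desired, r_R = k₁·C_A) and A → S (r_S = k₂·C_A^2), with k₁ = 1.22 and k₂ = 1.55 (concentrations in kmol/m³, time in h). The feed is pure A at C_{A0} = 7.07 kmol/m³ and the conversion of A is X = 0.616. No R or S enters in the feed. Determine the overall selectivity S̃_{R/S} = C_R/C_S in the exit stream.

Exit C_A = C_{A0}(1−X) = 7.07×0.384 = 2.715 kmol/m³.
A CSTR operates uniformly at the exit composition, giving r_R = 3.312 and r_S = 11.42 (each k·C_A^n at C_A = 2.715).
Overall selectivity = C_R/C_S = r_Rτ/(r_Sτ) = r_R/r_S = 0.290.

0.290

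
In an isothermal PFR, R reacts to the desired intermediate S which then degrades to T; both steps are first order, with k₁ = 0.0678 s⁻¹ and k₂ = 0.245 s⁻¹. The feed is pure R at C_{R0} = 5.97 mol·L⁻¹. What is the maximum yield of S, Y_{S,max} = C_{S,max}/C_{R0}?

0.169

Evaluating C_S at τ_opt = ln(k₂/k₁)/(k₂−k₁) gives C_{S,max}/C_{R0} = (k₁/k₂)^[k₂/(k₂−k₁)].
= (0.0678/0.245)^(0.245/(0.245−0.0678)) = (0.2767)^(1.383) = 0.1693.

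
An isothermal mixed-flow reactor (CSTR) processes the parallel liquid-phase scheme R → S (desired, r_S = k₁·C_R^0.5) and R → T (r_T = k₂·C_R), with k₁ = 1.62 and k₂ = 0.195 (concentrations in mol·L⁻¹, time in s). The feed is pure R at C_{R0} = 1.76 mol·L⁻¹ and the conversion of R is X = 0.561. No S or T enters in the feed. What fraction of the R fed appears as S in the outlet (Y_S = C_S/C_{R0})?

Exit C_R = C_{R0}(1−X) = 1.76×0.439 = 0.7726 mol·L⁻¹.
Rates in a CSTR are evaluated at the outlet concentration: r_S = 1.62×0.7726^0.5 = 1.424, r_T = 0.195×0.7726 = 0.1507.
Fraction of consumed R going to S: r_S/(r_S+r_T) = 0.9043.
C_S = 0.9043·C_{R0}·X = 0.9043×1.76×0.561 = 0.893 mol·L⁻¹; Y_S = C_S/C_{R0} = 0.507.

0.507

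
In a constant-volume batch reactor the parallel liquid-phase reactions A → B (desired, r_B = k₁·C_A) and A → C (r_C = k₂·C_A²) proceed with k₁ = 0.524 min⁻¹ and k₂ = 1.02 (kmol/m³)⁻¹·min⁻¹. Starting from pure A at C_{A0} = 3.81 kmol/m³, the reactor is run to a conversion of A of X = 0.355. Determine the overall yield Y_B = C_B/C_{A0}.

0.0506

C_A = C_{A0}(1−X) = 2.457 kmol/m³.
Along a PFR/batch, dC_B/dC_A = −r_B/(r_B+r_C) = −k₁/(k₁+k₂·C_A).
Integrating from C_{A0} to C_A: C_B = (0.524/1.02)·ln[(0.524+1.02·3.81)/(0.524+1.02·2.46)] = 0.5137·ln(4.410/3.031) = 0.1927 kmol/m³.
Y_B = C_B/C_{A0} = 0.1927/3.81 = 0.0506.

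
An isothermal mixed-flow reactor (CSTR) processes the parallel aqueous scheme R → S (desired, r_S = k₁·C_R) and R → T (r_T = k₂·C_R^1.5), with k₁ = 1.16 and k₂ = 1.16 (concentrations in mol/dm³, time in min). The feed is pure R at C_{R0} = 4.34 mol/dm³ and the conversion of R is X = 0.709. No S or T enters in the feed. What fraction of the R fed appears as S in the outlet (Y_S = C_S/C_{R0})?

0.334

Exit C_R = C_{R0}(1−X) = 4.34×0.291 = 1.263 mol/dm³.
A CSTR operates uniformly at the exit composition, giving r_S = 1.465 and r_T = 1.646 (each k·C_R^n at C_R = 1.263).
Fraction of consumed R going to S: r_S/(r_S+r_T) = 0.4709.
C_S = 0.4709·C_{R0}·X = 0.4709×4.34×0.709 = 1.45 mol/dm³; Y_S = C_S/C_{R0} = 0.334.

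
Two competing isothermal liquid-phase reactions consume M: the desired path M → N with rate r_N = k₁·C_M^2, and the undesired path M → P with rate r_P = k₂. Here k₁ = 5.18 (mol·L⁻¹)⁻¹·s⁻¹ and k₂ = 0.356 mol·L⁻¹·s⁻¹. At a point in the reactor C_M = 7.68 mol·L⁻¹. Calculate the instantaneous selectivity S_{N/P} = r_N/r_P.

858

S_{N/P} = r_N/r_P = (k₁·C_M^2)/(k₂) = (k₁/k₂)·C_M^2.
= (5.18×7.680^2) / (0.356) = 305.5/0.3560 = 858.
Since the desired path is higher order in M, keeping C_M high (PFR or concentrated feed) favours N.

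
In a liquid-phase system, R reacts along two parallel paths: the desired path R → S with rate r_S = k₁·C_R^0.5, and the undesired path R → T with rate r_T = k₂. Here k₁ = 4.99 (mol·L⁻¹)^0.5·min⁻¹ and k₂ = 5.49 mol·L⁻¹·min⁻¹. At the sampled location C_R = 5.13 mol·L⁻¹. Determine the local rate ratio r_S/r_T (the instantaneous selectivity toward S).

S_{S/T} = r_S/r_T = (k₁·C_R^0.5)/(k₂) = (k₁/k₂)·C_R^0.5.
= (4.99×5.130^0.5) / (5.49) = 11.30/5.490 = 2.06.

2.06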